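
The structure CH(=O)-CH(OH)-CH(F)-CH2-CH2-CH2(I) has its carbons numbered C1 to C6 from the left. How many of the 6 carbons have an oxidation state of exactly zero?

2

Tallying each carbon's bonds:
C1: 1C, 1H, 2O → 0 − 1 + 2 = +1
C2: 2C, 1H, 1O → 0 − 1 + 1 = 0
C3: 2C, 1H, 1F → 0 − 1 + 1 = 0
C4: 2C, 2H → 0 − 2 = -2
C5: 2C, 2H → 0 − 2 = -2
C6: 1C, 2H, 1I → 0 − 2 + 1 = -1
2 carbons (C2, C3) meet the condition.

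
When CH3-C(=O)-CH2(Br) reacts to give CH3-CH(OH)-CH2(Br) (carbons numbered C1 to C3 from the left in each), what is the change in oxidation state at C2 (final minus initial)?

Before: C2 has 2 bonds to C, 2 bonds to O → oxidation state +2.
After: C2 has 2 bonds to C, 1 bond to H, 1 bond to O → oxidation state 0.
Δ = 0 − (+2) = -2, so this is a reduction at C2.

-2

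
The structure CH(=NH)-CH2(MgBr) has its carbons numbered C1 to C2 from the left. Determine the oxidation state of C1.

C1 has one bond to C (0), one bond to H (-1), a double bond to N (2×+1 = +2).
Oxidation state = 0 − 1 + 2 = +1.

+1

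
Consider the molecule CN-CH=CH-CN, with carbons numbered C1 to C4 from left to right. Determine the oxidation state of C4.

+3

C4 has one bond to C (0), a triple bond to N (3×+1 = +3).
Oxidation state = 0 + 3 = +3.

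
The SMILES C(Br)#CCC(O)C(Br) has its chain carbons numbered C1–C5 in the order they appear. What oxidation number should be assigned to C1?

+1

C1 has a triple bond to C (3×0 = 0), one bond to Br (+1).
Oxidation state = 0 + 1 = +1.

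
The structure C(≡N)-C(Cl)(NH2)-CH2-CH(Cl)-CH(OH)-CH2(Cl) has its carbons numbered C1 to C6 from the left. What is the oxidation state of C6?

-1

Count +1 for every bond to an atom more electronegative than carbon and −1 for every bond to one less electronegative; C–C bonds are 0.
C6 has one bond to C (0), one bond to H (-1), one bond to H (-1), one bond to Cl (+1).
Oxidation state = 0 − 1 − 1 + 1 = -1.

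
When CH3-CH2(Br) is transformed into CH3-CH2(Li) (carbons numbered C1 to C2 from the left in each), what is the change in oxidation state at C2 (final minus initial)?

-2

Before: C2 has 1 bond to C, 2 bonds to H, 1 bond to Br → oxidation state -1.
After: C2 has 1 bond to C, 2 bonds to H, 1 bond to Li → oxidation state -3.
Δ = -3 − (-1) = -2, so this is a reduction at C2.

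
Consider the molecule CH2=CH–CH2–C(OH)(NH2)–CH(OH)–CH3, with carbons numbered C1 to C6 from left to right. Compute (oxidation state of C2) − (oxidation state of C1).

C2: 3C, 1H → 0 − 1 = -1
C1: 2C, 2H → 0 − 2 = -2
Difference: -1 − (-2) = +1.

+1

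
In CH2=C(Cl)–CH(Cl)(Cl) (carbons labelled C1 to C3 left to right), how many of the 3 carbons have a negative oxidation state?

Assign +1 per bond to O/N/halogen, −1 per bond to H or an electropositive element, and 0 per bond to carbon. Tallying each carbon:
C1: 2C, 2H → 0 − 2 = -2
C2: 3C, 1Cl → 0 + 1 = +1
C3: 1C, 1H, 2Cl → 0 − 1 + 2 = +1
1 carbon (C1) meets the condition.

1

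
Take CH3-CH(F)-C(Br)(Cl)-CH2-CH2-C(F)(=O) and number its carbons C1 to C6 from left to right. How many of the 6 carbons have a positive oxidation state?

Bonds to more-electronegative neighbours contribute +1 each, bonds to H or metals contribute −1 each, and C–C bonds contribute 0. Tallying each carbon:
C1: 1C, 3H → 0 − 3 = -3
C2: 2C, 1H, 1F → 0 − 1 + 1 = 0
C3: 2C, 1Cl, 1Br → 0 + 1 + 1 = +2
C4: 2C, 2H → 0 − 2 = -2
C5: 2C, 2H → 0 − 2 = -2
C6: 1C, 2O, 1F → 0 + 2 + 1 = +3
2 carbons (C3, C6) meet the condition.

2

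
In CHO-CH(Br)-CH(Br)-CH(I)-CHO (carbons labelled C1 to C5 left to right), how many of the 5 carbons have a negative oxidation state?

Tallying each carbon's bonds:
C1: 1C, 1H, 2O → 0 − 1 + 2 = +1
C2: 2C, 1H, 1Br → 0 − 1 + 1 = 0
C3: 2C, 1H, 1Br → 0 − 1 + 1 = 0
C4: 2C, 1H, 1I → 0 − 1 + 1 = 0
C5: 1C, 1H, 2O → 0 − 1 + 2 = +1
0 carbons meet the condition.

0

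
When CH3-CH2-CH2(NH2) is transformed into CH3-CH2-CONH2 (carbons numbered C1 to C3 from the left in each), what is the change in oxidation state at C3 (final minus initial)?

+4

Before: C3 has 1 bond to C, 2 bonds to H, 1 bond to N → oxidation state -1.
After: C3 has 1 bond to C, 2 bonds to O, 1 bond to N → oxidation state +3.
Δ = +3 − (-1) = +4, so this is an oxidation at C3.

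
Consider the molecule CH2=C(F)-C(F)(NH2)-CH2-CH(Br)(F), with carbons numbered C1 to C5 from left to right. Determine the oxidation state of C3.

Count +1 for every bond to an atom more electronegative than carbon and −1 for every bond to one less electronegative; C–C bonds are 0.
C3 has one bond to C (0), one bond to C (0), one bond to F (+1), one bond to N (+1).
Oxidation state = 0 + 0 + 1 + 1 = +2.

+2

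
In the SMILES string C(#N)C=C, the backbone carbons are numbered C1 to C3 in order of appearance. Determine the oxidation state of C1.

Count +1 for every bond to an atom more electronegative than carbon and −1 for every bond to one less electronegative; C–C bonds are 0.
C1 has one bond to C (0), a triple bond to N (3×+1 = +3).
Oxidation state = 0 + 3 = +3.

+3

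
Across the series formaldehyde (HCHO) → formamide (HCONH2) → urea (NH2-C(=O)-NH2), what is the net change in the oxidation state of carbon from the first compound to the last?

+4

Carbon oxidation states along the series — formaldehyde: 0, formamide: +2, urea: +4.
Net change = +4 − (0) = +4.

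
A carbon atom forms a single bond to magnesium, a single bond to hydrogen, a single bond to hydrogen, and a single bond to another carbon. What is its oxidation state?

-3

The carbon has one bond to C (0), one bond to Mg (-1), one bond to H (-1), one bond to H (-1).
Oxidation state = 0 − 1 − 1 − 1 = -3.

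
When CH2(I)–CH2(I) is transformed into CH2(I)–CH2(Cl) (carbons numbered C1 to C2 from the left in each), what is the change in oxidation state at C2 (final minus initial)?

Before: C2 has 1 bond to C, 2 bonds to H, 1 bond to I → oxidation state -1.
After: C2 has 1 bond to C, 2 bonds to H, 1 bond to Cl → oxidation state -1.
Δ = -1 − (-1) = 0, so no net redox change at C2.

0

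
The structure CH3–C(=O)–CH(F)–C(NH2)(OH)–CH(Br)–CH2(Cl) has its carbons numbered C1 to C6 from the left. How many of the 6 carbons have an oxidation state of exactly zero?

2

Each bond to a more electronegative atom (O, N, halogen) counts +1, each bond to a less electronegative atom (H, metal, B, Si) counts −1, and each C–C bond counts 0. Tallying each carbon:
C1: 1C, 3H → 0 − 3 = -3
C2: 2C, 2O → 0 + 2 = +2
C3: 2C, 1H, 1F → 0 − 1 + 1 = 0
C4: 2C, 1O, 1N → 0 + 1 + 1 = +2
C5: 2C, 1H, 1Br → 0 − 1 + 1 = 0
C6: 1C, 2H, 1Cl → 0 − 2 + 1 = -1
2 carbons (C3, C5) meet the condition.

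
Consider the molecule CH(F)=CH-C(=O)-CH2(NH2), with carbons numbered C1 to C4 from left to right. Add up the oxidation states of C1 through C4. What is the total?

Tallying each carbon's bonds:
C1: 2C, 1H, 1F → 0 − 1 + 1 = 0
C2: 3C, 1H → 0 − 1 = -1
C3: 2C, 2O → 0 + 2 = +2
C4: 1C, 2H, 1N → 0 − 2 + 1 = -1
Sum = 0 − 1 + 2 − 1 = 0.

0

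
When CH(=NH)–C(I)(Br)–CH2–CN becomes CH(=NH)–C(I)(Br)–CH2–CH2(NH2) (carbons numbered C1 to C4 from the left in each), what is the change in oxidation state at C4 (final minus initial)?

Before: C4 has 1 bond to C, 3 bonds to N → oxidation state +3.
After: C4 has 1 bond to C, 2 bonds to H, 1 bond to N → oxidation state -1.
Δ = -1 − (+3) = -4, so this is a reduction at C4.

-4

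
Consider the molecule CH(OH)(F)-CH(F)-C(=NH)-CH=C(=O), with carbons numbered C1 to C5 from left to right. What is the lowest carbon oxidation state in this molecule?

Tallying each carbon's bonds:
C1: 1C, 1H, 1O, 1F → 0 − 1 + 1 + 1 = +1
C2: 2C, 1H, 1F → 0 − 1 + 1 = 0
C3: 2C, 2N → 0 + 2 = +2
C4: 3C, 1H → 0 − 1 = -1
C5: 2C, 2O → 0 + 2 = +2
The lowest value is -1.

-1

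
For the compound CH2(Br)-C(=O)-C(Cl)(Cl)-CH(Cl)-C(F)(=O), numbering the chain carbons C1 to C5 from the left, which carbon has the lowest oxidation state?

Count +1 for every bond to an atom more electronegative than carbon and −1 for every bond to one less electronegative; C–C bonds are 0. Tallying each carbon:
C1: 1C, 2H, 1Br → 0 − 2 + 1 = -1
C2: 2C, 2O → 0 + 2 = +2
C3: 2C, 2Cl → 0 + 2 = +2
C4: 2C, 1H, 1Cl → 0 − 1 + 1 = 0
C5: 1C, 2O, 1F → 0 + 2 + 1 = +3
The most reduced carbon is C1 at -1.

C1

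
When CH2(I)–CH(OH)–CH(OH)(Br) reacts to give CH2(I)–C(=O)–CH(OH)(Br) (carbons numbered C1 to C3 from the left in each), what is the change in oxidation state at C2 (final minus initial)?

Before: C2 has 2 bonds to C, 1 bond to H, 1 bond to O → oxidation state 0.
After: C2 has 2 bonds to C, 2 bonds to O → oxidation state +2.
Δ = +2 − (0) = +2, so this is an oxidation at C2.

+2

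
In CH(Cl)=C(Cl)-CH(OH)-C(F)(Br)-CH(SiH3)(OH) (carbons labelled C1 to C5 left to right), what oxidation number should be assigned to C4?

+2

C4 has one bond to C (0), one bond to C (0), one bond to F (+1), one bond to Br (+1).
Oxidation state = 0 + 0 + 1 + 1 = +2.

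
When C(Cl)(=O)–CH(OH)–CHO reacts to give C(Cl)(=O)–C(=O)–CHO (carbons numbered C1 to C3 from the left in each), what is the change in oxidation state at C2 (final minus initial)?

+2

Before: C2 has 2 bonds to C, 1 bond to H, 1 bond to O → oxidation state 0.
After: C2 has 2 bonds to C, 2 bonds to O → oxidation state +2.
Δ = +2 − (0) = +2, so this is an oxidation at C2.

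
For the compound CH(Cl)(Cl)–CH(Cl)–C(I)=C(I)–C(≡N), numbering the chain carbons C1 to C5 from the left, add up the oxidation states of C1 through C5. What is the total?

+6

Bonds to more-electronegative neighbours contribute +1 each, bonds to H or metals contribute −1 each, and C–C bonds contribute 0. Tallying each carbon:
C1: 1C, 1H, 2Cl → 0 − 1 + 2 = +1
C2: 2C, 1H, 1Cl → 0 − 1 + 1 = 0
C3: 3C, 1I → 0 + 1 = +1
C4: 3C, 1I → 0 + 1 = +1
C5: 1C, 3N → 0 + 3 = +3
Sum = +1 + 0 + 1 + 1 + 3 = +6.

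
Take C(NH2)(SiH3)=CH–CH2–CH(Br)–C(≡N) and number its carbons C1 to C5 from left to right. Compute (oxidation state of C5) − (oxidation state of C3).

+5

C5: 1C, 3N → 0 + 3 = +3
C3: 2C, 2H → 0 − 2 = -2
Difference: +3 − (-2) = +5.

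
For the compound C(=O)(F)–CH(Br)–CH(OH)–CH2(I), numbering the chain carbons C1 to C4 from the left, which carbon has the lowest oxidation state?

Tallying each carbon's bonds:
C1: 1C, 2O, 1F → 0 + 2 + 1 = +3
C2: 2C, 1H, 1Br → 0 − 1 + 1 = 0
C3: 2C, 1H, 1O → 0 − 1 + 1 = 0
C4: 1C, 2H, 1I → 0 − 2 + 1 = -1
The most reduced carbon is C4 at -1.

C4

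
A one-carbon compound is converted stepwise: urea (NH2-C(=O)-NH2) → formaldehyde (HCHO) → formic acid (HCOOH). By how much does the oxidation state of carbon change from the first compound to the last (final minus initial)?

-2

Carbon oxidation states along the series — urea: +4, formaldehyde: 0, formic acid: +2.
Net change = +2 − (+4) = -2.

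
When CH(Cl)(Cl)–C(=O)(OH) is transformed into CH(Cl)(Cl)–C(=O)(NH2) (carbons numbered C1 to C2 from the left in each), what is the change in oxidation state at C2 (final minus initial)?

Before: C2 has 1 bond to C, 3 bonds to O → oxidation state +3.
After: C2 has 1 bond to C, 2 bonds to O, 1 bond to N → oxidation state +3.
Δ = +3 − (+3) = 0, so no net redox change at C2.

0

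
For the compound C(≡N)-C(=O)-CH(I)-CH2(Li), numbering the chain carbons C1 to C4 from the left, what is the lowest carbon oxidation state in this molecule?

-3

Assign +1 per bond to O/N/halogen, −1 per bond to H or an electropositive element, and 0 per bond to carbon. Tallying each carbon:
C1: 1C, 3N → 0 + 3 = +3
C2: 2C, 2O → 0 + 2 = +2
C3: 2C, 1H, 1I → 0 − 1 + 1 = 0
C4: 1C, 2H, 1Li → 0 − 2 − 1 = -3
The lowest value is -3.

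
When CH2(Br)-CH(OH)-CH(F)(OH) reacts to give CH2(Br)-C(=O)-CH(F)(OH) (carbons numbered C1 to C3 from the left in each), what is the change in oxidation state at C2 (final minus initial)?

Before: C2 has 2 bonds to C, 1 bond to H, 1 bond to O → oxidation state 0.
After: C2 has 2 bonds to C, 2 bonds to O → oxidation state +2.
Δ = +2 − (0) = +2, so this is an oxidation at C2.

+2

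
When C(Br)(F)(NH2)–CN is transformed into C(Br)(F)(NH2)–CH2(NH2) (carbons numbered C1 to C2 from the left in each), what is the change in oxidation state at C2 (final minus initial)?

Before: C2 has 1 bond to C, 3 bonds to N → oxidation state +3.
After: C2 has 1 bond to C, 2 bonds to H, 1 bond to N → oxidation state -1.
Δ = -1 − (+3) = -4, so this is a reduction at C2.

-4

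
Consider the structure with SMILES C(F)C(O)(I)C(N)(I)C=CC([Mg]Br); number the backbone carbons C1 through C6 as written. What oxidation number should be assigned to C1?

-1

C1 has one bond to C (0), one bond to H (-1), one bond to F (+1), one bond to H (-1).
Oxidation state = 0 − 1 + 1 − 1 = -1.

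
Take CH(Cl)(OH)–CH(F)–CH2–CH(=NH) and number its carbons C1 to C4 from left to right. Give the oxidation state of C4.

+1

Bonds to more-electronegative neighbours contribute +1 each, bonds to H or metals contribute −1 each, and C–C bonds contribute 0.
C4 has one bond to C (0), a double bond to N (2×+1 = +2), one bond to H (-1).
Oxidation state = 0 + 2 − 1 = +1.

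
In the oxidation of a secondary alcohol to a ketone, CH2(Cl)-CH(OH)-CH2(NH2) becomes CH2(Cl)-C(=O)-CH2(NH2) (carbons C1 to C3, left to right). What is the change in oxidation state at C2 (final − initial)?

+2

Before: C2 has 2 bonds to C, 1 bond to H, 1 bond to O → oxidation state 0.
After: C2 has 2 bonds to C, 2 bonds to O → oxidation state +2.
Δ = +2 − (0) = +2, so this is an oxidation at C2.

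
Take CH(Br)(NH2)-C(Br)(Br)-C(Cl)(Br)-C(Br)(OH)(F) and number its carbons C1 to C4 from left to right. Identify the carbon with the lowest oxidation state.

C1

Each bond to a more electronegative atom (O, N, halogen) counts +1, each bond to a less electronegative atom (H, metal, B, Si) counts −1, and each C–C bond counts 0. Tallying each carbon:
C1: 1C, 1H, 1N, 1Br → 0 − 1 + 1 + 1 = +1
C2: 2C, 2Br → 0 + 2 = +2
C3: 2C, 1Cl, 1Br → 0 + 1 + 1 = +2
C4: 1C, 1O, 1F, 1Br → 0 + 1 + 1 + 1 = +3
The most reduced carbon is C1 at +1.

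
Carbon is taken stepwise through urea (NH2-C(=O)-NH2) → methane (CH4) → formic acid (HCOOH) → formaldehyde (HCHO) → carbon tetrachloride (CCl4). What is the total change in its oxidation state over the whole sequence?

0

Carbon oxidation states along the series — urea: +4, methane: -4, formic acid: +2, formaldehyde: 0, carbon tetrachloride: +4.
Net change = +4 − (+4) = 0.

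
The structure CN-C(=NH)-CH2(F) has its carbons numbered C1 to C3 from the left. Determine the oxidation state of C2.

+2

Bonds to more-electronegative neighbours contribute +1 each, bonds to H or metals contribute −1 each, and C–C bonds contribute 0.
C2 has one bond to C (0), one bond to C (0), a double bond to N (2×+1 = +2).
Oxidation state = 0 + 0 + 2 = +2.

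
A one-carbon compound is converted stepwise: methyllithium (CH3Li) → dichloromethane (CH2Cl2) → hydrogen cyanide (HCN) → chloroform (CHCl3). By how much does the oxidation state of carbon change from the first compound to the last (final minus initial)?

Carbon oxidation states along the series — methyllithium: -4, dichloromethane: 0, hydrogen cyanide: +2, chloroform: +2.
Net change = +2 − (-4) = +6.

+6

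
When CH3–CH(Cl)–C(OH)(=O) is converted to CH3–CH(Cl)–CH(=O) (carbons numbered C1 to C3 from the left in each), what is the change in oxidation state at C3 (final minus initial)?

-2

Before: C3 has 1 bond to C, 3 bonds to O → oxidation state +3.
After: C3 has 1 bond to C, 1 bond to H, 2 bonds to O → oxidation state +1.
Δ = +1 − (+3) = -2, so this is a reduction at C3.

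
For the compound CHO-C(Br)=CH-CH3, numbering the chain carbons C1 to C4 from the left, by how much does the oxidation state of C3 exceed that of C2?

C3: 3C, 1H → 0 − 1 = -1
C2: 3C, 1Br → 0 + 1 = +1
Difference: -1 − (+1) = -2.

-2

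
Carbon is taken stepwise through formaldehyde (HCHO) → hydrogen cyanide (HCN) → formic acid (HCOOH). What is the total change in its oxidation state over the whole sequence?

Carbon oxidation states along the series — formaldehyde: 0, hydrogen cyanide: +2, formic acid: +2.
Net change = +2 − (0) = +2.

+2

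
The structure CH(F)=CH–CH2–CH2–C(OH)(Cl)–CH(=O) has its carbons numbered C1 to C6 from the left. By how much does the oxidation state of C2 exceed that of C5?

-3

C2: 3C, 1H → 0 − 1 = -1
C5: 2C, 1O, 1Cl → 0 + 1 + 1 = +2
Difference: -1 − (+2) = -3.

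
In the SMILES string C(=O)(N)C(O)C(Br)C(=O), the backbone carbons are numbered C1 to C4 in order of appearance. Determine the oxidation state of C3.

Count +1 for every bond to an atom more electronegative than carbon and −1 for every bond to one less electronegative; C–C bonds are 0.
C3 has one bond to C (0), one bond to C (0), one bond to H (-1), one bond to Br (+1).
Oxidation state = 0 + 0 − 1 + 1 = 0.

0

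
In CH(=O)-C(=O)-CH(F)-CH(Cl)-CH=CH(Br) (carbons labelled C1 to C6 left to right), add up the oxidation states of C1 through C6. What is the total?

Tallying each carbon's bonds:
C1: 1C, 1H, 2O → 0 − 1 + 2 = +1
C2: 2C, 2O → 0 + 2 = +2
C3: 2C, 1H, 1F → 0 − 1 + 1 = 0
C4: 2C, 1H, 1Cl → 0 − 1 + 1 = 0
C5: 3C, 1H → 0 − 1 = -1
C6: 2C, 1H, 1Br → 0 − 1 + 1 = 0
Sum = +1 + 2 + 0 + 0 − 1 + 0 = +2.

+2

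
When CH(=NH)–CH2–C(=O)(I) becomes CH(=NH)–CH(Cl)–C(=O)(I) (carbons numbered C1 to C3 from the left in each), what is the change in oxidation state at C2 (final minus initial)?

+2

Before: C2 has 2 bonds to C, 2 bonds to H → oxidation state -2.
After: C2 has 2 bonds to C, 1 bond to H, 1 bond to Cl → oxidation state 0.
Δ = 0 − (-2) = +2, so this is an oxidation at C2.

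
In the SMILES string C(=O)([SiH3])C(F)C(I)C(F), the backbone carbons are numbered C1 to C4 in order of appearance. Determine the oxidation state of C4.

-1

Count +1 for every bond to an atom more electronegative than carbon and −1 for every bond to one less electronegative; C–C bonds are 0.
C4 has one bond to C (0), one bond to H (-1), one bond to H (-1), one bond to F (+1).
Oxidation state = 0 − 1 − 1 + 1 = -1.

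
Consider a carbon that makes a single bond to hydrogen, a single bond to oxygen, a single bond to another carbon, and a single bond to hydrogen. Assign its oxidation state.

-1

Count +1 for every bond to an atom more electronegative than carbon and −1 for every bond to one less electronegative; C–C bonds are 0.
The carbon has one bond to C (0), one bond to H (-1), one bond to H (-1), one bond to O (+1).
Oxidation state = 0 − 1 − 1 + 1 = -1.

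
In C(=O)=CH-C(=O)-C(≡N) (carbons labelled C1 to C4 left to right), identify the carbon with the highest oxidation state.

C4

Count +1 for every bond to an atom more electronegative than carbon and −1 for every bond to one less electronegative; C–C bonds are 0. Tallying each carbon:
C1: 2C, 2O → 0 + 2 = +2
C2: 3C, 1H → 0 − 1 = -1
C3: 2C, 2O → 0 + 2 = +2
C4: 1C, 3N → 0 + 3 = +3
The most oxidised carbon is C4 at +3.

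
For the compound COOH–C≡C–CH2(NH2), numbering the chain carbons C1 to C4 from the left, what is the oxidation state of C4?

C4 has one bond to C (0), one bond to N (+1), one bond to H (-1), one bond to H (-1).
Oxidation state = 0 + 1 − 1 − 1 = -1.

-1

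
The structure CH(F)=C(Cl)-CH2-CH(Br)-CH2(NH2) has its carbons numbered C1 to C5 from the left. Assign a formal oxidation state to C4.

0

Assign +1 per bond to O/N/halogen, −1 per bond to H or an electropositive element, and 0 per bond to carbon.
C4 has one bond to C (0), one bond to C (0), one bond to Br (+1), one bond to H (-1).
Oxidation state = 0 + 0 + 1 − 1 = 0.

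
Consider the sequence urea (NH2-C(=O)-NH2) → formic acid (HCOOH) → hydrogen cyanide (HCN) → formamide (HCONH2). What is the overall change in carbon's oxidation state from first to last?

Carbon oxidation states along the series — urea: +4, formic acid: +2, hydrogen cyanide: +2, formamide: +2.
Net change = +2 − (+4) = -2.

-2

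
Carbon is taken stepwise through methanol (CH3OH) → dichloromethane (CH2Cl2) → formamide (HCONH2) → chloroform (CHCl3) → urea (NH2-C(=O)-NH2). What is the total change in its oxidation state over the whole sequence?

Carbon oxidation states along the series — methanol: -2, dichloromethane: 0, formamide: +2, chloroform: +2, urea: +4.
Net change = +4 − (-2) = +6.

+6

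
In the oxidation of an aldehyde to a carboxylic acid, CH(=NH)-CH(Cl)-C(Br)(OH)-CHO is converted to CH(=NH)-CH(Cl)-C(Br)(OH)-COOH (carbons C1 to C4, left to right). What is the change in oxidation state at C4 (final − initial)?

+2

Before: C4 has 1 bond to C, 1 bond to H, 2 bonds to O → oxidation state +1.
After: C4 has 1 bond to C, 3 bonds to O → oxidation state +3.
Δ = +3 − (+1) = +2, so this is an oxidation at C4.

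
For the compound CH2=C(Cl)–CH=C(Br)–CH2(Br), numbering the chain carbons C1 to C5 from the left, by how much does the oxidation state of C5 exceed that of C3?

C5: 1C, 2H, 1Br → 0 − 2 + 1 = -1
C3: 3C, 1H → 0 − 1 = -1
Difference: -1 − (-1) = 0.

0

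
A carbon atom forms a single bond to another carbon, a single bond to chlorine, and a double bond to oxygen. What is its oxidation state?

Bonds to more-electronegative neighbours contribute +1 each, bonds to H or metals contribute −1 each, and C–C bonds contribute 0.
The carbon has one bond to C (0), a double bond to O (2×+1 = +2), one bond to Cl (+1).
Oxidation state = 0 + 2 + 1 = +3.

+3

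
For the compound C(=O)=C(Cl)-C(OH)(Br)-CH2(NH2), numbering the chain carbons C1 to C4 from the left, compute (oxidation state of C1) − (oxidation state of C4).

+3

C1: 2C, 2O → 0 + 2 = +2
C4: 1C, 2H, 1N → 0 − 2 + 1 = -1
Difference: +2 − (-1) = +3.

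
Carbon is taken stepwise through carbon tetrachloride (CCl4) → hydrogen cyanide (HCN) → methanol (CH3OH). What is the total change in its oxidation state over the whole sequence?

-6

Carbon oxidation states along the series — carbon tetrachloride: +4, hydrogen cyanide: +2, methanol: -2.
Net change = -2 − (+4) = -6.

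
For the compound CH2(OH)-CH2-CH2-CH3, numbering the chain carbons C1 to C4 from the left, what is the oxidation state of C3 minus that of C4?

+1

C3: 2C, 2H → 0 − 2 = -2
C4: 1C, 3H → 0 − 3 = -3
Difference: -2 − (-3) = +1.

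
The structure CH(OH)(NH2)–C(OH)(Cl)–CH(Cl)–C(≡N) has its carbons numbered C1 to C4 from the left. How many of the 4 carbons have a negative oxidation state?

Tallying each carbon's bonds:
C1: 1C, 1H, 1O, 1N → 0 − 1 + 1 + 1 = +1
C2: 2C, 1O, 1Cl → 0 + 1 + 1 = +2
C3: 2C, 1H, 1Cl → 0 − 1 + 1 = 0
C4: 1C, 3N → 0 + 3 = +3
0 carbons meet the condition.

0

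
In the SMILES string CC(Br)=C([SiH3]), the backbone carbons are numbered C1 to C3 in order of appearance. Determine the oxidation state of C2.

Count +1 for every bond to an atom more electronegative than carbon and −1 for every bond to one less electronegative; C–C bonds are 0.
C2 has one bond to C (0), a double bond to C (2×0 = 0), one bond to Br (+1).
Oxidation state = 0 + 0 + 1 = +1.

+1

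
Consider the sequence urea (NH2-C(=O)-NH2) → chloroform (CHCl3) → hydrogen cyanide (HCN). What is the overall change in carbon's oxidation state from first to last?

Carbon oxidation states along the series — urea: +4, chloroform: +2, hydrogen cyanide: +2.
Net change = +2 − (+4) = -2.

-2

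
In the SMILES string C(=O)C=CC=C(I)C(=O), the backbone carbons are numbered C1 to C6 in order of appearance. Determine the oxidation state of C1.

+1

C1 has one bond to C (0), one bond to H (-1), a double bond to O (2×+1 = +2).
Oxidation state = 0 − 1 + 2 = +1.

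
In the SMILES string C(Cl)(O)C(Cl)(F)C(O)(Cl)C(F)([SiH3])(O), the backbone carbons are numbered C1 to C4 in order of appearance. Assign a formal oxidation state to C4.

+1

C4 has one bond to C (0), one bond to F (+1), one bond to Si (-1), one bond to O (+1).
Oxidation state = 0 + 1 − 1 + 1 = +1.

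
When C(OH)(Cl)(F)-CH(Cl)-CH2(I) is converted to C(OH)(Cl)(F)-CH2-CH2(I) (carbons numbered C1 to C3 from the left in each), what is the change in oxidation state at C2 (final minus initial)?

Before: C2 has 2 bonds to C, 1 bond to H, 1 bond to Cl → oxidation state 0.
After: C2 has 2 bonds to C, 2 bonds to H → oxidation state -2.
Δ = -2 − (0) = -2, so this is a reduction at C2.

-2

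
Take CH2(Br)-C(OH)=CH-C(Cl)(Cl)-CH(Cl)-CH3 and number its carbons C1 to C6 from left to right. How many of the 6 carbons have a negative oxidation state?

3

Tallying each carbon's bonds:
C1: 1C, 2H, 1Br → 0 − 2 + 1 = -1
C2: 3C, 1O → 0 + 1 = +1
C3: 3C, 1H → 0 − 1 = -1
C4: 2C, 2Cl → 0 + 2 = +2
C5: 2C, 1H, 1Cl → 0 − 1 + 1 = 0
C6: 1C, 3H → 0 − 3 = -3
3 carbons (C1, C3, C6) meet the condition.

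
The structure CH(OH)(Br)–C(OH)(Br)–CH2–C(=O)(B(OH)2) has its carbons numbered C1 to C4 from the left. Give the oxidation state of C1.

Each bond to a more electronegative atom (O, N, halogen) counts +1, each bond to a less electronegative atom (H, metal, B, Si) counts −1, and each C–C bond counts 0.
C1 has one bond to C (0), one bond to O (+1), one bond to H (-1), one bond to Br (+1).
Oxidation state = 0 + 1 − 1 + 1 = +1.

+1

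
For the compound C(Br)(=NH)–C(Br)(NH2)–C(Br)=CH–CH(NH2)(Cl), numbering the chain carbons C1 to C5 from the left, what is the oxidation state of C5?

C5 has one bond to C (0), one bond to N (+1), one bond to Cl (+1), one bond to H (-1).
Oxidation state = 0 + 1 + 1 − 1 = +1.

+1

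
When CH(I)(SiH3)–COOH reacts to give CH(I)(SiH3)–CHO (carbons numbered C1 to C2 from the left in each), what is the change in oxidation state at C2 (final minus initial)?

-2

Before: C2 has 1 bond to C, 3 bonds to O → oxidation state +3.
After: C2 has 1 bond to C, 1 bond to H, 2 bonds to O → oxidation state +1.
Δ = +1 − (+3) = -2, so this is a reduction at C2.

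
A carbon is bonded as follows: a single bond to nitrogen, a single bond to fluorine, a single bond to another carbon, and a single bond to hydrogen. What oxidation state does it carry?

+1

Each bond to a more electronegative atom (O, N, halogen) counts +1, each bond to a less electronegative atom (H, metal, B, Si) counts −1, and each C–C bond counts 0.
The carbon has one bond to C (0), one bond to H (-1), one bond to N (+1), one bond to F (+1).
Oxidation state = 0 − 1 + 1 + 1 = +1.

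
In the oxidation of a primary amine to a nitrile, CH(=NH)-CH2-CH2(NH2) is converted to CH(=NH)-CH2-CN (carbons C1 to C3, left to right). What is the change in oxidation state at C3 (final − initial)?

Before: C3 has 1 bond to C, 2 bonds to H, 1 bond to N → oxidation state -1.
After: C3 has 1 bond to C, 3 bonds to N → oxidation state +3.
Δ = +3 − (-1) = +4, so this is an oxidation at C3.

+4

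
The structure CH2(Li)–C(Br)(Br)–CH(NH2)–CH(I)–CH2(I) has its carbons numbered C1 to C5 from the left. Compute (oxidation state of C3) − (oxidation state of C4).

C3: 2C, 1H, 1N → 0 − 1 + 1 = 0
C4: 2C, 1H, 1I → 0 − 1 + 1 = 0
Difference: 0 − (0) = 0.

0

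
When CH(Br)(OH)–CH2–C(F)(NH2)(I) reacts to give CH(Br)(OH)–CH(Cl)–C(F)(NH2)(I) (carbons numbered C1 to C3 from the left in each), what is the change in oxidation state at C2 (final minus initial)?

+2

Before: C2 has 2 bonds to C, 2 bonds to H → oxidation state -2.
After: C2 has 2 bonds to C, 1 bond to H, 1 bond to Cl → oxidation state 0.
Δ = 0 − (-2) = +2, so this is an oxidation at C2.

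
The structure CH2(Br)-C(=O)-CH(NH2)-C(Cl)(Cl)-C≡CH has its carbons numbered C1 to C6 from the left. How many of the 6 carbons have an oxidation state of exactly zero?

Tallying each carbon's bonds:
C1: 1C, 2H, 1Br → 0 − 2 + 1 = -1
C2: 2C, 2O → 0 + 2 = +2
C3: 2C, 1H, 1N → 0 − 1 + 1 = 0
C4: 2C, 2Cl → 0 + 2 = +2
C5: 4C → 0 = 0
C6: 3C, 1H → 0 − 1 = -1
2 carbons (C3, C5) meet the condition.

2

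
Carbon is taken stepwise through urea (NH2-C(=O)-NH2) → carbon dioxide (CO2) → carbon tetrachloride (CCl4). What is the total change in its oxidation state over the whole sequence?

0

Carbon oxidation states along the series — urea: +4, carbon dioxide: +4, carbon tetrachloride: +4.
Net change = +4 − (+4) = 0.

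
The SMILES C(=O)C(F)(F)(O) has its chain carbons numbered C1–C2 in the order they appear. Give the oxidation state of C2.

+3

Assign +1 per bond to O/N/halogen, −1 per bond to H or an electropositive element, and 0 per bond to carbon.
C2 has one bond to C (0), one bond to F (+1), one bond to F (+1), one bond to O (+1).
Oxidation state = 0 + 1 + 1 + 1 = +3.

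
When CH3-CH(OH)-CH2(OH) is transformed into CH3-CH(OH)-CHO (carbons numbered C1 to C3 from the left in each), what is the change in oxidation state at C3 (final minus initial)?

Before: C3 has 1 bond to C, 2 bonds to H, 1 bond to O → oxidation state -1.
After: C3 has 1 bond to C, 1 bond to H, 2 bonds to O → oxidation state +1.
Δ = +1 − (-1) = +2, so this is an oxidation at C3.

+2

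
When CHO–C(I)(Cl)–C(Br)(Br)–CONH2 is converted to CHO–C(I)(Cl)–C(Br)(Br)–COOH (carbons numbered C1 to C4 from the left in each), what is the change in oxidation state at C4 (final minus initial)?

0

Before: C4 has 1 bond to C, 2 bonds to O, 1 bond to N → oxidation state +3.
After: C4 has 1 bond to C, 3 bonds to O → oxidation state +3.
Δ = +3 − (+3) = 0, so no net redox change at C4.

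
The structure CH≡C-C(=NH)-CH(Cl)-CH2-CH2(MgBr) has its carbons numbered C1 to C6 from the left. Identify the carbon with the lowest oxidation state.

C6

Tallying each carbon's bonds:
C1: 3C, 1H → 0 − 1 = -1
C2: 4C → 0 = 0
C3: 2C, 2N → 0 + 2 = +2
C4: 2C, 1H, 1Cl → 0 − 1 + 1 = 0
C5: 2C, 2H → 0 − 2 = -2
C6: 1C, 2H, 1Mg → 0 − 2 − 1 = -3
The most reduced carbon is C6 at -3.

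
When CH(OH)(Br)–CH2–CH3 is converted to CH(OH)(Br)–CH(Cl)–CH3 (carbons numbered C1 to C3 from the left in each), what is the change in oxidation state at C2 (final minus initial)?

Before: C2 has 2 bonds to C, 2 bonds to H → oxidation state -2.
After: C2 has 2 bonds to C, 1 bond to H, 1 bond to Cl → oxidation state 0.
Δ = 0 − (-2) = +2, so this is an oxidation at C2.

+2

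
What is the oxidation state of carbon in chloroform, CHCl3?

+2

Each bond to a more electronegative atom (O, N, halogen) counts +1, each bond to a less electronegative atom (H, metal, B, Si) counts −1, and each C–C bond counts 0.
The carbon has one bond to H (-1), one bond to Cl (+1), one bond to Cl (+1), one bond to Cl (+1).
Oxidation state = -1 + 1 + 1 + 1 = +2.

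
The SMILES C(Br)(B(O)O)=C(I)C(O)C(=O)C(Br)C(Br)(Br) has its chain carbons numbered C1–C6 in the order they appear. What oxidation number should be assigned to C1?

0

C1 has a double bond to C (2×0 = 0), one bond to Br (+1), one bond to B (-1).
Oxidation state = 0 + 1 − 1 = 0.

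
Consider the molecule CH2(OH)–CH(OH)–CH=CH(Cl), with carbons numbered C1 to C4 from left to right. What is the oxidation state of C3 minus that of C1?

0

C3: 3C, 1H → 0 − 1 = -1
C1: 1C, 2H, 1O → 0 − 2 + 1 = -1
Difference: -1 − (-1) = 0.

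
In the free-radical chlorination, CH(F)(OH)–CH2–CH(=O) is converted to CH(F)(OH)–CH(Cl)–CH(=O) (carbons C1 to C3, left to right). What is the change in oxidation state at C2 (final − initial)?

Before: C2 has 2 bonds to C, 2 bonds to H → oxidation state -2.
After: C2 has 2 bonds to C, 1 bond to H, 1 bond to Cl → oxidation state 0.
Δ = 0 − (-2) = +2, so this is an oxidation at C2.

+2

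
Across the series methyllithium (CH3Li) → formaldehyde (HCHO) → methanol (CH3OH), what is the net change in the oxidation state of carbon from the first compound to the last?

+2

Carbon oxidation states along the series — methyllithium: -4, formaldehyde: 0, methanol: -2.
Net change = -2 − (-4) = +2.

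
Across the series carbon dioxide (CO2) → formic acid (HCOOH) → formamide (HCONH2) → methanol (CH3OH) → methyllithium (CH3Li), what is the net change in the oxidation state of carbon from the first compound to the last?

-8

Carbon oxidation states along the series — carbon dioxide: +4, formic acid: +2, formamide: +2, methanol: -2, methyllithium: -4.
Net change = -4 − (+4) = -8.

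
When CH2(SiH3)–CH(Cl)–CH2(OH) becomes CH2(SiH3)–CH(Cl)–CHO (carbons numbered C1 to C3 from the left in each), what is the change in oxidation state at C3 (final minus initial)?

Before: C3 has 1 bond to C, 2 bonds to H, 1 bond to O → oxidation state -1.
After: C3 has 1 bond to C, 1 bond to H, 2 bonds to O → oxidation state +1.
Δ = +1 − (-1) = +2, so this is an oxidation at C3.

+2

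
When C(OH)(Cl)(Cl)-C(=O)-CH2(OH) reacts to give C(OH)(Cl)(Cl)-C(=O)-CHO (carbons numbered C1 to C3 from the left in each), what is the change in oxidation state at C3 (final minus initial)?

Before: C3 has 1 bond to C, 2 bonds to H, 1 bond to O → oxidation state -1.
After: C3 has 1 bond to C, 1 bond to H, 2 bonds to O → oxidation state +1.
Δ = +1 − (-1) = +2, so this is an oxidation at C3.

+2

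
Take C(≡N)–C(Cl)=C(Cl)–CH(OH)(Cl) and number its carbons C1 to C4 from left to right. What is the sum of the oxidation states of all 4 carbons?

Assign +1 per bond to O/N/halogen, −1 per bond to H or an electropositive element, and 0 per bond to carbon. Tallying each carbon:
C1: 1C, 3N → 0 + 3 = +3
C2: 3C, 1Cl → 0 + 1 = +1
C3: 3C, 1Cl → 0 + 1 = +1
C4: 1C, 1H, 1O, 1Cl → 0 − 1 + 1 + 1 = +1
Sum = +3 + 1 + 1 + 1 = +6.

+6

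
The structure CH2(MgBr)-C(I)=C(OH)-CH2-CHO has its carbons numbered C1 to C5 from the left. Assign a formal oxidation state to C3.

Assign +1 per bond to O/N/halogen, −1 per bond to H or an electropositive element, and 0 per bond to carbon.
C3 has a double bond to C (2×0 = 0), one bond to C (0), one bond to O (+1).
Oxidation state = 0 + 0 + 1 = +1.

+1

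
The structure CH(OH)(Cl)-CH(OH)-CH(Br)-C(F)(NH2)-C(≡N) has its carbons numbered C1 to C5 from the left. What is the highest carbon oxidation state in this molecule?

+3

Each bond to a more electronegative atom (O, N, halogen) counts +1, each bond to a less electronegative atom (H, metal, B, Si) counts −1, and each C–C bond counts 0. Tallying each carbon:
C1: 1C, 1H, 1O, 1Cl → 0 − 1 + 1 + 1 = +1
C2: 2C, 1H, 1O → 0 − 1 + 1 = 0
C3: 2C, 1H, 1Br → 0 − 1 + 1 = 0
C4: 2C, 1N, 1F → 0 + 1 + 1 = +2
C5: 1C, 3N → 0 + 3 = +3
The highest value is +3.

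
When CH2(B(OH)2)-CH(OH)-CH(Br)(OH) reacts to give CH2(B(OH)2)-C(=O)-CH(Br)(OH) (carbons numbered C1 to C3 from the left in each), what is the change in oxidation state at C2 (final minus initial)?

+2

Before: C2 has 2 bonds to C, 1 bond to H, 1 bond to O → oxidation state 0.
After: C2 has 2 bonds to C, 2 bonds to O → oxidation state +2.
Δ = +2 − (0) = +2, so this is an oxidation at C2.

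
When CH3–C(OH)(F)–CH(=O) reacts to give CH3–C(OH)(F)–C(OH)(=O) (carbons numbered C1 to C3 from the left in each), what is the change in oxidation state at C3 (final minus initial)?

+2

Before: C3 has 1 bond to C, 1 bond to H, 2 bonds to O → oxidation state +1.
After: C3 has 1 bond to C, 3 bonds to O → oxidation state +3.
Δ = +3 − (+1) = +2, so this is an oxidation at C3.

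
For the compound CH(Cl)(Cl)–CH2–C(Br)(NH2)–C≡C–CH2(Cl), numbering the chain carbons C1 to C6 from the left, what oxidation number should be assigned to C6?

-1

C6 has one bond to C (0), one bond to H (-1), one bond to Cl (+1), one bond to H (-1).
Oxidation state = 0 − 1 + 1 − 1 = -1.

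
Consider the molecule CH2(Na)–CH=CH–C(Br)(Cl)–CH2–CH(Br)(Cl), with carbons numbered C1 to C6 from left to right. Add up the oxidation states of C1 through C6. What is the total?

-4

Each bond to a more electronegative atom (O, N, halogen) counts +1, each bond to a less electronegative atom (H, metal, B, Si) counts −1, and each C–C bond counts 0. Tallying each carbon:
C1: 1C, 2H, 1Na → 0 − 2 − 1 = -3
C2: 3C, 1H → 0 − 1 = -1
C3: 3C, 1H → 0 − 1 = -1
C4: 2C, 1Cl, 1Br → 0 + 1 + 1 = +2
C5: 2C, 2H → 0 − 2 = -2
C6: 1C, 1H, 1Cl, 1Br → 0 − 1 + 1 + 1 = +1
Sum = -3 − 1 − 1 + 2 − 2 + 1 = -4.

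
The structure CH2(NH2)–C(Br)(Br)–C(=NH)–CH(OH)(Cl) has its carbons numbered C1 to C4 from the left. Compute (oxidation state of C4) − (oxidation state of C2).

-1

C4: 1C, 1H, 1O, 1Cl → 0 − 1 + 1 + 1 = +1
C2: 2C, 2Br → 0 + 2 = +2
Difference: +1 − (+2) = -1.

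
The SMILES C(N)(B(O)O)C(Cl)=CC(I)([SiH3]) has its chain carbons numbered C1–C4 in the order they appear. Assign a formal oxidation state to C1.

-1

Each bond to a more electronegative atom (O, N, halogen) counts +1, each bond to a less electronegative atom (H, metal, B, Si) counts −1, and each C–C bond counts 0.
C1 has one bond to C (0), one bond to N (+1), one bond to H (-1), one bond to B (-1).
Oxidation state = 0 + 1 − 1 − 1 = -1.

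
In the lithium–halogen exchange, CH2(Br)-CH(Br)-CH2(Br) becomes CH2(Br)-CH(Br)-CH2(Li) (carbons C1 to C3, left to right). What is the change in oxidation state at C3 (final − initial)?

-2

Before: C3 has 1 bond to C, 2 bonds to H, 1 bond to Br → oxidation state -1.
After: C3 has 1 bond to C, 2 bonds to H, 1 bond to Li → oxidation state -3.
Δ = -3 − (-1) = -2, so this is a reduction at C3.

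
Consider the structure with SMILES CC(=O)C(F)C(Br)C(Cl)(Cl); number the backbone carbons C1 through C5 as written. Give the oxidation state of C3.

0

C3 has one bond to C (0), one bond to C (0), one bond to H (-1), one bond to F (+1).
Oxidation state = 0 + 0 − 1 + 1 = 0.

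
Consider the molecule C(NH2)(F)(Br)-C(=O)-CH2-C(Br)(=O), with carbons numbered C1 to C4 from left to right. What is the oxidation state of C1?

Bonds to more-electronegative neighbours contribute +1 each, bonds to H or metals contribute −1 each, and C–C bonds contribute 0.
C1 has one bond to C (0), one bond to N (+1), one bond to F (+1), one bond to Br (+1).
Oxidation state = 0 + 1 + 1 + 1 = +3.

+3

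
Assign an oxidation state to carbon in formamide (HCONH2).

+2

The carbon has one bond to H (-1), a double bond to O (2×+1 = +2), one bond to N (+1).
Oxidation state = -1 + 2 + 1 = +2.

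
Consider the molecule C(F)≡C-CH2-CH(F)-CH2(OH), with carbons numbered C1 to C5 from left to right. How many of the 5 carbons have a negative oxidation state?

2

Tallying each carbon's bonds:
C1: 3C, 1F → 0 + 1 = +1
C2: 4C → 0 = 0
C3: 2C, 2H → 0 − 2 = -2
C4: 2C, 1H, 1F → 0 − 1 + 1 = 0
C5: 1C, 2H, 1O → 0 − 2 + 1 = -1
2 carbons (C3, C5) meet the condition.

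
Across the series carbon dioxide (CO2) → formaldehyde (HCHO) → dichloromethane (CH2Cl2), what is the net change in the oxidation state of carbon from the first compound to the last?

-4

Carbon oxidation states along the series — carbon dioxide: +4, formaldehyde: 0, dichloromethane: 0.
Net change = 0 − (+4) = -4.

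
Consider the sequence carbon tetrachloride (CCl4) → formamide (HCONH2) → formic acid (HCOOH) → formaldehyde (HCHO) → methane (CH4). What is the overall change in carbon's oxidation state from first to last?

Carbon oxidation states along the series — carbon tetrachloride: +4, formamide: +2, formic acid: +2, formaldehyde: 0, methane: -4.
Net change = -4 − (+4) = -8.

-8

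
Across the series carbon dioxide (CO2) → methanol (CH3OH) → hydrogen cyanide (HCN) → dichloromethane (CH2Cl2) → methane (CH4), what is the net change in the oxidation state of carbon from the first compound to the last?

Carbon oxidation states along the series — carbon dioxide: +4, methanol: -2, hydrogen cyanide: +2, dichloromethane: 0, methane: -4.
Net change = -4 − (+4) = -8.

-8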